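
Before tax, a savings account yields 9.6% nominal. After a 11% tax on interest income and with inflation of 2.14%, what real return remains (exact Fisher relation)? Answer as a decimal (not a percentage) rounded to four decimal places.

After-tax nominal return = 9.6% × (1 − 0.11) = 8.5440%.
1 + r = 1.08544 / 1.02140 = 1.062698
After-tax real rate = 1.062698 − 1 → 0.0627.

0.0627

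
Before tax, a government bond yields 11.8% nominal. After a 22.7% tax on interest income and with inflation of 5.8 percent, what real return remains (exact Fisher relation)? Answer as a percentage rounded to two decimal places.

After-tax nominal return = 11.8% × (1 − 0.227) = 9.1214%.
1 + r = 1.091214 / 1.05800 = 1.031393
After-tax real rate = 1.031393 − 1 → 3.14%.

3.14%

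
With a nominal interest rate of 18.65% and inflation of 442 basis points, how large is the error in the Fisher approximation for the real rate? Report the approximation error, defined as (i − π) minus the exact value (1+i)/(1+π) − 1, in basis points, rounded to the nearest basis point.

Approximate: r ≈ 18.650% − 4.420% = 14.2300%
Exact: (1 + 0.1865)/(1 + 0.0442) − 1 = 13.6277%
Error = 14.2300% − 13.6277% = 0.6023% → 60 basis points.

60 basis points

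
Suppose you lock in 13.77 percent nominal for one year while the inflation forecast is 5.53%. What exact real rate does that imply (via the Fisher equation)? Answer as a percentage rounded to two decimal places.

1 + r = 1.13770 / 1.05530 = 1.078082
r = 1.078082 − 1 = 7.8082%, i.e. 7.81%.

7.81%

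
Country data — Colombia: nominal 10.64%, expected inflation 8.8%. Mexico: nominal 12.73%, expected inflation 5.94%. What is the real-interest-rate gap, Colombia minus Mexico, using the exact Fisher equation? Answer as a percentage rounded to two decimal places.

-4.72%

Colombia: (1 + 0.1064)/(1 + 0.0880) − 1 = 1.6912%
Mexico: (1 + 0.1273)/(1 + 0.0594) − 1 = 6.4093%
Differential = 1.6912% − 6.4093% = -4.7181% → -4.72%.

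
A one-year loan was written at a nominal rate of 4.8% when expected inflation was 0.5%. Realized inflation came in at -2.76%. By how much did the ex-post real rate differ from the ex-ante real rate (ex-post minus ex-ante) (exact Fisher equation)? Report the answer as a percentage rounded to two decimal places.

3.50%

Ex-ante: (1 + 0.0480)/(1 + 0.0050) − 1 = 4.2786%
Ex-post: (1 + 0.0480)/(1 − 0.0276) − 1 = 7.7746%
Difference (ex-post − ex-ante) = 3.4960% → 3.50%.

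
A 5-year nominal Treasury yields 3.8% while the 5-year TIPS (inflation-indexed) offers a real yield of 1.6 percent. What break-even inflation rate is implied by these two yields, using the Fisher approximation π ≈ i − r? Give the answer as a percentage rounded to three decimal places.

2.200%

π ≈ i − r = 3.8% − 1.6% → 2.200%.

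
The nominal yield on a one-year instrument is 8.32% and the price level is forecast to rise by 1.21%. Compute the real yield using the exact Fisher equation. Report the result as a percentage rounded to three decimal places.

By the Fisher relation, 1 + r = (1 + i)/(1 + π).
1 + r = 1.08320 / 1.01210 = 1.070250
r = 1.070250 − 1 = 7.0250%, i.e. 7.025%.

7.025%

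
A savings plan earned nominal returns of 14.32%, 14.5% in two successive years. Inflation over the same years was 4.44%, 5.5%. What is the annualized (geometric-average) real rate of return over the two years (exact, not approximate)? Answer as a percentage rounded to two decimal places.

Compound the nominal returns: 1.1432 × 1.1450 = 1.30896400.
Compound inflation: 1.0444 × 1.0550 = 1.10184200.
Deflate: 1.30896400 / 1.10184200 = 1.18797795.
Annualized real rate = 1.18797795^(1/2) − 1 = 8.9944% → 8.99%.

8.99%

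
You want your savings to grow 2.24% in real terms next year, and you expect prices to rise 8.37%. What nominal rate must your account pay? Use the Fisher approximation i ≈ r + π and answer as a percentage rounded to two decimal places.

i ≈ r + π = 2.24% + 8.37% = 10.61%.

10.61%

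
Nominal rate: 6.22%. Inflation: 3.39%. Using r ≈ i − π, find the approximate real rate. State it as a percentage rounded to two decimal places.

2.83%

r ≈ i − π = 6.22% − 3.39% = 2.83%.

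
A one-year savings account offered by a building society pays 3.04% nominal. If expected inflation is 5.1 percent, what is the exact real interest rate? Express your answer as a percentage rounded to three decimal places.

By the Fisher equation, 1 + r = (1 + i)/(1 + π).
1 + r = 1.03040 / 1.05100 = 0.980400
r = 0.980400 − 1 = -1.9600%, i.e. -1.960%.

-1.960%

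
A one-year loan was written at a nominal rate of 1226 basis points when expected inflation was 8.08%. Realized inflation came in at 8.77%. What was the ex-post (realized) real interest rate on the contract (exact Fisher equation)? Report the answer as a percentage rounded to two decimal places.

Ex-post: (1 + 0.1226)/(1 + 0.0877) − 1 = 3.2086%
So the realized real rate is 3.21%.

3.21%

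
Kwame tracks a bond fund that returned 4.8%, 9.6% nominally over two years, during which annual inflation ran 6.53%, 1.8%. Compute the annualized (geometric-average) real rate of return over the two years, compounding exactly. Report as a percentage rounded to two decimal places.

2.91%

Compound the nominal returns: 1.0480 × 1.0960 = 1.14860800.
Compound inflation: 1.0653 × 1.0180 = 1.08447540.
Deflate: 1.14860800 / 1.08447540 = 1.05913698.
Annualized real rate = 1.05913698^(1/2) − 1 = 2.9144% → 2.91%.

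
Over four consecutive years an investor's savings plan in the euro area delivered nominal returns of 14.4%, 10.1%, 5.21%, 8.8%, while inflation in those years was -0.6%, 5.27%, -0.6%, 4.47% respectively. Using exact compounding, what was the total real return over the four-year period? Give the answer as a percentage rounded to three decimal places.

Nominal growth factor = 1.1440 × 1.1010 × 1.0521 × 1.0880 = 1.441781
Price-level growth factor = 0.9940 × 1.0527 × 0.9940 × 1.0447 = 1.086598
Real growth factor = 1.441781 / 1.086598 = 1.326876
Total real return = 1.326876 − 1 → 32.688%.

32.688%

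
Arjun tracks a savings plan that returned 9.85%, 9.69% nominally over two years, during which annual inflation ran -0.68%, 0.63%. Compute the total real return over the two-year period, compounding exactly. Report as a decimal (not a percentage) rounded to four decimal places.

0.2056

Compound the nominal returns: 1.0985 × 1.0969 = 1.204945.
Compound inflation: 0.9932 × 1.0063 = 0.999457.
Deflate: 1.204945 / 0.999457 = 1.205599.
Total real return = 1.205599 − 1 → 0.2056.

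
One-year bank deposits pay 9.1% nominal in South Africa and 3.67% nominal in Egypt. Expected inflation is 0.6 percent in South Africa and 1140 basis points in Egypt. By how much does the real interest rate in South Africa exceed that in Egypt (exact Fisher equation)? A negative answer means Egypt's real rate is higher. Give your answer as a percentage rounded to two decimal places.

South Africa: (1 + 0.0910)/(1 + 0.0060) − 1 = 8.4493%
Egypt: (1 + 0.0367)/(1 + 0.1140) − 1 = -6.9390%
Differential = 8.4493% − (-6.9390%) = 15.3883% → 15.39%.

15.39%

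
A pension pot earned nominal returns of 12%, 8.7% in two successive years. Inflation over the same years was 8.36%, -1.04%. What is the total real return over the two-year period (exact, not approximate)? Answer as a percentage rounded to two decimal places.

13.53%

Compound the nominal returns: 1.1200 × 1.0870 = 1.217440.
Compound inflation: 1.0836 × 0.9896 = 1.072331.
Deflate: 1.217440 / 1.072331 = 1.135322.
Total real return = 1.135322 − 1 → 13.53%.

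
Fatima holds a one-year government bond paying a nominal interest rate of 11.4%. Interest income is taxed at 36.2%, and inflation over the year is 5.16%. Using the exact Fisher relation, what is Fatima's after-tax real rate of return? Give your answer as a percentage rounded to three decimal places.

After-tax nominal return = 11.4% × (1 − 0.362) = 7.2732%.
1 + r = 1.072732 / 1.05160 = 1.0200951
After-tax real rate = 1.0200951 − 1 → 2.010%.

2.010%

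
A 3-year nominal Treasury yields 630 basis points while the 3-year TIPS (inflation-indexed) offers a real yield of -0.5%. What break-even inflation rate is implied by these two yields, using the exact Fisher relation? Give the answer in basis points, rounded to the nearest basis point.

683 basis points

(1 + π) = (1 + i)/(1 + r) = 1.06300 / 0.99500 = 1.068342
Break-even inflation = 1.068342 − 1 → 683 basis points.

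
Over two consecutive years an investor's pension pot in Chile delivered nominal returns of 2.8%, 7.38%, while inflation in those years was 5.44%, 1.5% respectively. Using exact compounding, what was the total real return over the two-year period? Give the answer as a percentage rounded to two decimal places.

Compound the nominal returns: 1.0280 × 1.0738 = 1.103866.
Compound inflation: 1.0544 × 1.0150 = 1.070216.
Deflate: 1.103866 / 1.070216 = 1.031443.
Total real return = 1.031443 − 1 → 3.14%.

3.14%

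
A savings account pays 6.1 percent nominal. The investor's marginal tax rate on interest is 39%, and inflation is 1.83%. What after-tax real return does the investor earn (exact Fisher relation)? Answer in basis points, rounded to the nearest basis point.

After-tax nominal return = 6.1% × (1 − 0.39) = 3.7210%.
1 + r = 1.03721 / 1.01830 = 1.018570
After-tax real rate = 1.018570 − 1 → 186 basis points.

186 basis points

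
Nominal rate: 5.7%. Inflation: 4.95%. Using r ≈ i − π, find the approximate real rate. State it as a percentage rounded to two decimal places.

0.75%

r ≈ i − π = 5.7% − 4.95% = 0.75%.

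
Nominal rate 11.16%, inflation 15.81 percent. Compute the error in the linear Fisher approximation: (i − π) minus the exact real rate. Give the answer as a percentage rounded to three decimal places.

Approximate: r ≈ 11.160% − 15.810% = -4.6500%
Exact: (1 + 0.1116)/(1 + 0.1581) − 1 = -4.0152%
Error = -4.6500% − (-4.0152%) = -0.6348% → -0.635%.

-0.635%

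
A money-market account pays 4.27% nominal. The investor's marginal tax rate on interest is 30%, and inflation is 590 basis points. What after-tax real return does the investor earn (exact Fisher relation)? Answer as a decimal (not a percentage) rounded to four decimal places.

After-tax nominal return = 4.27% × (1 − 0.3) = 2.9890%.
1 + r = 1.02989 / 1.05900 = 0.972512
After-tax real rate = 0.972512 − 1 → -0.0275.

-0.0275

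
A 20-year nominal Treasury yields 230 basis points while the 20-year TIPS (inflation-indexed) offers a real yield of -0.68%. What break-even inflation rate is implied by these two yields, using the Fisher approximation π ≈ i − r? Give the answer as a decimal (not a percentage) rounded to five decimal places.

0.02980

π ≈ i − r = 2.3% − (-0.68%) → 0.02980.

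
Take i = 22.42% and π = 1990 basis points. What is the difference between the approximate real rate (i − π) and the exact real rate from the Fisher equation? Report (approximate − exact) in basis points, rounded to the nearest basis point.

42 basis points

Approximate: r ≈ 22.420% − 19.900% = 2.5200%
Exact: (1 + 0.2242)/(1 + 0.1990) − 1 = 2.1018%
Error = 2.5200% − 2.1018% = 0.4182% → 42 basis points.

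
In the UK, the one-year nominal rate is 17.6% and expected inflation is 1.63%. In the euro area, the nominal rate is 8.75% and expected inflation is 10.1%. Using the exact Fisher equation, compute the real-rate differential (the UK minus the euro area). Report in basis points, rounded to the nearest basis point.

The UK: (1 + 0.1760)/(1 + 0.0163) − 1 = 15.7139%
The euro area: (1 + 0.0875)/(1 + 0.1010) − 1 = -1.2262%
Differential = 15.7139% − (-1.2262%) = 16.9400% → 1694 basis points.

1694 basis points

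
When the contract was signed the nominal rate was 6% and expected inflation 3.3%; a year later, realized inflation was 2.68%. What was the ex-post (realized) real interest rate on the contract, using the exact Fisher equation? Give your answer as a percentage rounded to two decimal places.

Ex-post: (1 + 0.0600)/(1 + 0.0268) − 1 = 3.2333%
So the realized real rate is 3.23%.

3.23%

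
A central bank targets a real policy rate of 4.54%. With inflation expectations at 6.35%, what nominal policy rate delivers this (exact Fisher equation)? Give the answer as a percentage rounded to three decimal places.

11.178%

(1 + i) = (1 + r)(1 + π) = 1.04540 × 1.06350 = 1.1117829
i = 1.1117829 − 1, so the required nominal rate is 11.178%.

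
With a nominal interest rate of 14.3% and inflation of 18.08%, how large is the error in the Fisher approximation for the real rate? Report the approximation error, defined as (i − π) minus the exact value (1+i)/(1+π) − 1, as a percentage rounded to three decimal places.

-0.579%

Approximate: r ≈ 14.300% − 18.080% = -3.7800%
Exact: (1 + 0.1430)/(1 + 0.1808) − 1 = -3.2012%
Error = -3.7800% − (-3.2012%) = -0.5788% → -0.579%.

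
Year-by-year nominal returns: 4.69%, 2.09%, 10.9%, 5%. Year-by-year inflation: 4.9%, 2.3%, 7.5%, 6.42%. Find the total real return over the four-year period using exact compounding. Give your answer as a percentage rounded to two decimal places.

1.37%

Nominal growth factor = 1.0469 × 1.0209 × 1.1090 × 1.0500 = 1.244541
Price-level growth factor = 1.0490 × 1.0230 × 1.0750 × 1.0642 = 1.227673
Real growth factor = 1.244541 / 1.227673 = 1.013740
Total real return = 1.013740 − 1 → 1.37%.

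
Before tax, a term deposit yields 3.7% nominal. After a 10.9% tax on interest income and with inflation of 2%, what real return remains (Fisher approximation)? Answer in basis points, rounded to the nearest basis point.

130 basis points

After-tax nominal return = 3.7% × (1 − 0.109) = 3.2967%.
r ≈ 3.2967% − 2% → 130 basis points.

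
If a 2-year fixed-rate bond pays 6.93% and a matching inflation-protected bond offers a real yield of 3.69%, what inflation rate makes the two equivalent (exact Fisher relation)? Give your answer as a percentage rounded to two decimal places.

3.12%

(1 + π) = (1 + i)/(1 + r) = 1.06930 / 1.03690 = 1.031247
Break-even inflation = 1.031247 − 1 → 3.12%.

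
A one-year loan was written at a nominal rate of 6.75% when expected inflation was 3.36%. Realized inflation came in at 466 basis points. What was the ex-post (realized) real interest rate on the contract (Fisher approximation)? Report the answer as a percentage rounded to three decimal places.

Ex-post: 6.75% − 4.66% = 2.090%
So the realized real rate is 2.090%.

2.090%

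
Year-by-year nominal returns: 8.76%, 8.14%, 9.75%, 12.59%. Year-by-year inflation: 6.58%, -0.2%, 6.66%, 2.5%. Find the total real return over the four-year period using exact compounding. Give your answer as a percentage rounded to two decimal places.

24.98%

Nominal growth factor = 1.0876 × 1.0814 × 1.0975 × 1.1259 = 1.453316
Price-level growth factor = 1.0658 × 0.9980 × 1.0666 × 1.0250 = 1.162871
Real growth factor = 1.453316 / 1.162871 = 1.249765
Total real return = 1.249765 − 1 → 24.98%.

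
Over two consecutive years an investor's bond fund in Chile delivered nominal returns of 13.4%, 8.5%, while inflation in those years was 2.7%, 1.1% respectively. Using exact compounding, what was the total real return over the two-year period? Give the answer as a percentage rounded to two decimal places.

18.50%

Compound the nominal returns: 1.1340 × 1.0850 = 1.230390.
Compound inflation: 1.0270 × 1.0110 = 1.038297.
Deflate: 1.230390 / 1.038297 = 1.185008.
Total real return = 1.185008 − 1 → 18.50%.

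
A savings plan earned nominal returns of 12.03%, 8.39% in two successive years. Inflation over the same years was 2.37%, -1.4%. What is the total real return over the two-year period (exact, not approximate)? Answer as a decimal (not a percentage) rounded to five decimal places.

0.20302

Compound the nominal returns: 1.1203 × 1.0839 = 1.214293.
Compound inflation: 1.0237 × 0.9860 = 1.009368.
Deflate: 1.214293 / 1.009368 = 1.203023.
Total real return = 1.203023 − 1 → 0.20302.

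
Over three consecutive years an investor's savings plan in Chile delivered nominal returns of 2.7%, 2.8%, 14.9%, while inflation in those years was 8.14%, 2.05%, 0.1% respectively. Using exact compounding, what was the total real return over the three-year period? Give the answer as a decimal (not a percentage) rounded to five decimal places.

Compound the nominal returns: 1.0270 × 1.0280 × 1.1490 = 1.213064.
Compound inflation: 1.0814 × 1.0205 × 1.0010 = 1.104672.
Deflate: 1.213064 / 1.104672 = 1.098121.
Total real return = 1.098121 − 1 → 0.09812.

0.09812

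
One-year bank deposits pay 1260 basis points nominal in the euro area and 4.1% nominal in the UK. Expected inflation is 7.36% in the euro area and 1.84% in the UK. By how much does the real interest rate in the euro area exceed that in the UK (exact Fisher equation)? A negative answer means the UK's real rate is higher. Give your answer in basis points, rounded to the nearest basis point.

266 basis points

The euro area: (1 + 0.1260)/(1 + 0.0736) − 1 = 4.8808%
The UK: (1 + 0.0410)/(1 + 0.0184) − 1 = 2.2192%
Differential = 4.8808% − 2.2192% = 2.6616% → 266 basis points.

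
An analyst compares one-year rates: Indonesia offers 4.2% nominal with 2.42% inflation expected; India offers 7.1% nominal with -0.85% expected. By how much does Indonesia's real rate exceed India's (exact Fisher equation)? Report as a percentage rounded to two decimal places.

-6.28%

Indonesia: (1 + 0.0420)/(1 + 0.0242) − 1 = 1.7379%
India: (1 + 0.0710)/(1 − 0.0085) − 1 = 8.0182%
Differential = 1.7379% − 8.0182% = -6.2802% → -6.28%.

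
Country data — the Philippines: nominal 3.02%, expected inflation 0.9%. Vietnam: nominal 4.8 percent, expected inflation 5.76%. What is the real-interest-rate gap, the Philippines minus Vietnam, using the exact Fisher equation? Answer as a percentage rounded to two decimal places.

The Philippines: (1 + 0.0302)/(1 + 0.0090) − 1 = 2.1011%
Vietnam: (1 + 0.0480)/(1 + 0.0576) − 1 = -0.9077%
Differential = 2.1011% − (-0.9077%) = 3.0088% → 3.01%.

3.01%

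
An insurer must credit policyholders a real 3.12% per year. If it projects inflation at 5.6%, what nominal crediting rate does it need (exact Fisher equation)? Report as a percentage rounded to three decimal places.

8.895%

(1 + i) = (1 + r)(1 + π) = 1.03120 × 1.05600 = 1.0889472
i = 1.0889472 − 1, so the required nominal rate is 8.895%.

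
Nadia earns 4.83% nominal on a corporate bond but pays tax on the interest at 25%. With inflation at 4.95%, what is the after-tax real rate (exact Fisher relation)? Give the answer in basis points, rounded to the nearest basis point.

After-tax nominal return = 4.83% × (1 − 0.25) = 3.6225%.
1 + r = 1.036225 / 1.04950 = 0.987351
After-tax real rate = 0.987351 − 1 → -126 basis points.

-126 basis points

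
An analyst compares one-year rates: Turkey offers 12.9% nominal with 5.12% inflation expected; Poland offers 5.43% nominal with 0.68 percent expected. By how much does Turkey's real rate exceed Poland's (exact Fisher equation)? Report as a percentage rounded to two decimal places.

2.68%

Turkey: (1 + 0.1290)/(1 + 0.0512) − 1 = 7.4011%
Poland: (1 + 0.0543)/(1 + 0.0068) − 1 = 4.7179%
Differential = 7.4011% − 4.7179% = 2.6831% → 2.68%.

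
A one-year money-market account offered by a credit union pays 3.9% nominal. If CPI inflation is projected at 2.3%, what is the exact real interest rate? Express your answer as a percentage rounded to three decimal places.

By the Fisher relation, 1 + r = (1 + i)/(1 + π).
1 + r = 1.03900 / 1.02300 = 1.015640
r = 1.015640 − 1 = 1.5640%, i.e. 1.564%.

1.564%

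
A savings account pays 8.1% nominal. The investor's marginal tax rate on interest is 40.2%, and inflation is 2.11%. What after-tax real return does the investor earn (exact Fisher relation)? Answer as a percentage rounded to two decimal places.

2.68%

After-tax nominal return = 8.1% × (1 − 0.402) = 4.8438%.
1 + r = 1.048438 / 1.02110 = 1.026773
After-tax real rate = 1.026773 − 1 → 2.68%.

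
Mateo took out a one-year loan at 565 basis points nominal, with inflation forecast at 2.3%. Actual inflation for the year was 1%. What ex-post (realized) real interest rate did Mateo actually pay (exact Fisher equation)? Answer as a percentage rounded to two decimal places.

4.60%

Ex-post: (1 + 0.0565)/(1 + 0.0100) − 1 = 4.6040%
So the realized real rate is 4.60%.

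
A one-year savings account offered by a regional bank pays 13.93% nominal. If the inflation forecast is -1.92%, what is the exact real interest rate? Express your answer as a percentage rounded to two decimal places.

By the Fisher relation, 1 + r = (1 + i)/(1 + π).
1 + r = 1.13930 / 0.98080 = 1.161603
r = 1.161603 − 1 = 16.1603%, i.e. 16.16%.

16.16%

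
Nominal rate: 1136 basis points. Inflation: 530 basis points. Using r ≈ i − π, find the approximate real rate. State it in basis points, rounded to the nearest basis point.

r ≈ i − π = 11.36% − 5.3% = 606 basis points.

606 basis points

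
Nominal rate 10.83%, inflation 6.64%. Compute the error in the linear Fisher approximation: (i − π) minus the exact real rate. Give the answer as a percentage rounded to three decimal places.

0.261%

Approximate: r ≈ 10.830% − 6.640% = 4.1900%
Exact: (1 + 0.1083)/(1 + 0.0664) − 1 = 3.9291%
Error = 4.1900% − 3.9291% = 0.2609% → 0.261%.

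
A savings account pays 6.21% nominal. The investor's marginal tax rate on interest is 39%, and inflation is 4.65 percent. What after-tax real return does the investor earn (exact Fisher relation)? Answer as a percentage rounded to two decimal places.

-0.82%

After-tax nominal return = 6.21% × (1 − 0.39) = 3.7881%.
1 + r = 1.037881 / 1.04650 = 0.991764
After-tax real rate = 0.991764 − 1 → -0.82%.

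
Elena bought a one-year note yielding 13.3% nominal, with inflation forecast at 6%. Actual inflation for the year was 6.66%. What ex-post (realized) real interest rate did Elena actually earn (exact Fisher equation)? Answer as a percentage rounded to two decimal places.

Ex-post: (1 + 0.1330)/(1 + 0.0666) − 1 = 6.2254%
So the realized real rate is 6.23%.

6.23%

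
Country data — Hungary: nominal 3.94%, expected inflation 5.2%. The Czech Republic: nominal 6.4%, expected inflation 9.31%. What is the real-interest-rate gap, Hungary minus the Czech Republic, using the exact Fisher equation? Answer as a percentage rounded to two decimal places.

1.46%

Hungary: (1 + 0.0394)/(1 + 0.0520) − 1 = -1.1977%
The Czech Republic: (1 + 0.0640)/(1 + 0.0931) − 1 = -2.6622%
Differential = -1.1977% − (-2.6622%) = 1.4644% → 1.46%.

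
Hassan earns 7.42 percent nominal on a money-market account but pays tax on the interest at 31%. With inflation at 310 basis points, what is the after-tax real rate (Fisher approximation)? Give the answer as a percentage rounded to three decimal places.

2.020%

After-tax nominal return = 7.42% × (1 − 0.31) = 5.1198%.
r ≈ 5.1198% − 3.1% → 2.020%.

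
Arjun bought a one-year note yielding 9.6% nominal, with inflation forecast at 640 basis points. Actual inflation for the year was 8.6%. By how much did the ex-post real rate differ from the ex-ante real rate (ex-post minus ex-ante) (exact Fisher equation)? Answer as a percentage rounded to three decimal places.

Ex-ante: (1 + 0.0960)/(1 + 0.0640) − 1 = 3.0075%
Ex-post: (1 + 0.0960)/(1 + 0.0860) − 1 = 0.9208%
Difference (ex-post − ex-ante) = -2.0867% → -2.087%.

-2.087%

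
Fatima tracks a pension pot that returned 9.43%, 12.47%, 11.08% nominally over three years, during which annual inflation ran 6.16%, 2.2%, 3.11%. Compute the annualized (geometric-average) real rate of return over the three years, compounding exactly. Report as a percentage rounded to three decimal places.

Compound the nominal returns: 1.0943 × 1.1247 × 1.1108 = 1.36712733.
Compound inflation: 1.0616 × 1.0220 × 1.0311 = 1.11869731.
Deflate: 1.36712733 / 1.11869731 = 1.22207082.
Annualized real rate = 1.22207082^(1/3) − 1 = 6.9134% → 6.913%.

6.913%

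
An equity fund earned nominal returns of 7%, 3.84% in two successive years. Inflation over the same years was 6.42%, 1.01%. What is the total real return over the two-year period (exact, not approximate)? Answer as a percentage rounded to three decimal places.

3.362%

Compound the nominal returns: 1.0700 × 1.0384 = 1.111088.
Compound inflation: 1.0642 × 1.0101 = 1.074948.
Deflate: 1.111088 / 1.074948 = 1.033620.
Total real return = 1.033620 − 1 → 3.362%.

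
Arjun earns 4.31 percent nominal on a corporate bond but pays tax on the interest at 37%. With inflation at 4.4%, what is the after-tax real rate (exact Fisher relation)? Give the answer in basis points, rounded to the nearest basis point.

-161 basis points

After-tax nominal return = 4.31% × (1 − 0.37) = 2.7153%.
1 + r = 1.027153 / 1.04400 = 0.983863
After-tax real rate = 0.983863 − 1 → -161 basis points.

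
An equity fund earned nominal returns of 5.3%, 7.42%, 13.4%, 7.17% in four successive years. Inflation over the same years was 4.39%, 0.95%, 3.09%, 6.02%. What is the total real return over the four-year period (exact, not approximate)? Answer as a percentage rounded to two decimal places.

Nominal growth factor = 1.0530 × 1.0742 × 1.1340 × 1.0717 = 1.374674
Price-level growth factor = 1.0439 × 1.0095 × 1.0309 × 1.0602 = 1.151780
Real growth factor = 1.374674 / 1.151780 = 1.193521
Total real return = 1.193521 − 1 → 19.35%.

19.35%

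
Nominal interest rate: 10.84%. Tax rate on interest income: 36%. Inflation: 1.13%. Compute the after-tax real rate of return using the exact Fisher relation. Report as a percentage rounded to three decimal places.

5.743%

After-tax nominal return = 10.84% × (1 − 0.36) = 6.9376%.
1 + r = 1.069376 / 1.01130 = 1.057427
After-tax real rate = 1.057427 − 1 → 5.743%.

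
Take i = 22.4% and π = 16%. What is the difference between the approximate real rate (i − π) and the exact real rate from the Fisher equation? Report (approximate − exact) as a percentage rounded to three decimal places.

Approximate: r ≈ 22.400% − 16.000% = 6.4000%
Exact: (1 + 0.2240)/(1 + 0.1600) − 1 = 5.5172%
Error = 6.4000% − 5.5172% = 0.8828% → 0.883%.

0.883%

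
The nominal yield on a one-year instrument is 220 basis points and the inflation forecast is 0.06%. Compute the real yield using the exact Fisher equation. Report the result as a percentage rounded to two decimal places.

1 + r = 1.02200 / 1.00060 = 1.021387
r = 1.021387 − 1 = 2.1387%, i.e. 2.14%.

2.14%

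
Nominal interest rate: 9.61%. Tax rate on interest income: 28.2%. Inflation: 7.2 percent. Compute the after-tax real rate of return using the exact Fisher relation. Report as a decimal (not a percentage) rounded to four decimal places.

-0.0028

After-tax nominal return = 9.61% × (1 − 0.282) = 6.89998%.
1 + r = 1.0689998 / 1.07200 = 0.997201
After-tax real rate = 0.997201 − 1 → -0.0028.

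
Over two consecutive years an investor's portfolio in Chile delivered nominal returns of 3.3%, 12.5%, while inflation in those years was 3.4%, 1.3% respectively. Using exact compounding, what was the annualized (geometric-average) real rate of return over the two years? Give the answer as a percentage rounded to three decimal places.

Compound the nominal returns: 1.0330 × 1.1250 = 1.16212500.
Compound inflation: 1.0340 × 1.0130 = 1.04744200.
Deflate: 1.16212500 / 1.04744200 = 1.10948864.
Annualized real rate = 1.10948864^(1/2) − 1 = 5.3323% → 5.332%.

5.332%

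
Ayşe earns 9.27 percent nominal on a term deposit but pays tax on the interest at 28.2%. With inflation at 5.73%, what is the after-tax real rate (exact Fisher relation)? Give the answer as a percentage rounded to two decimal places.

After-tax nominal return = 9.27% × (1 − 0.282) = 6.65586%.
1 + r = 1.0665586 / 1.05730 = 1.008757
After-tax real rate = 1.008757 − 1 → 0.88%.

0.88%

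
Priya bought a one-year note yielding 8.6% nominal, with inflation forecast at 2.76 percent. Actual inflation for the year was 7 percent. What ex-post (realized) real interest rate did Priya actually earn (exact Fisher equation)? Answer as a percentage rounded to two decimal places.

Ex-post: (1 + 0.0860)/(1 + 0.0700) − 1 = 1.4953%
So the realized real rate is 1.50%.

1.50%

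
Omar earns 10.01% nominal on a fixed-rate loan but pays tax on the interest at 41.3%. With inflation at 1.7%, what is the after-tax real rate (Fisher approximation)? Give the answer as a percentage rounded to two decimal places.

After-tax nominal return = 10.01% × (1 − 0.413) = 5.87587%.
r ≈ 5.87587% − 1.7% → 4.18%.

4.18%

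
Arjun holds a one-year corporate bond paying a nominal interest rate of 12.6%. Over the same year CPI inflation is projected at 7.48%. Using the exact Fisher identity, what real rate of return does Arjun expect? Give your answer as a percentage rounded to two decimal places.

By the Fisher identity, 1 + r = (1 + i)/(1 + π).
1 + r = 1.12600 / 1.07480 = 1.047637
r = 1.047637 − 1 = 4.7637%, i.e. 4.76%.

4.76%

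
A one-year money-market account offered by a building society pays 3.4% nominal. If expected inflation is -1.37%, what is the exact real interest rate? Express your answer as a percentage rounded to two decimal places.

By the Fisher equation, 1 + r = (1 + i)/(1 + π).
1 + r = 1.03400 / 0.98630 = 1.048363
r = 1.048363 − 1 = 4.8363%, i.e. 4.84%.

4.84%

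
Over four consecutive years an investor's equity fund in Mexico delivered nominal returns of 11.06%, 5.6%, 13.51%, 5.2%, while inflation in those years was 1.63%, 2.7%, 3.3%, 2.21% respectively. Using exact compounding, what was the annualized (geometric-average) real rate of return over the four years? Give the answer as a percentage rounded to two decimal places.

6.17%

Compound the nominal returns: 1.1106 × 1.0560 × 1.1351 × 1.0520 = 1.40046239.
Compound inflation: 1.0163 × 1.0270 × 1.0330 × 1.0221 = 1.10201138.
Deflate: 1.40046239 / 1.10201138 = 1.27082389.
Annualized real rate = 1.27082389^(1/4) − 1 = 6.1748% → 6.17%.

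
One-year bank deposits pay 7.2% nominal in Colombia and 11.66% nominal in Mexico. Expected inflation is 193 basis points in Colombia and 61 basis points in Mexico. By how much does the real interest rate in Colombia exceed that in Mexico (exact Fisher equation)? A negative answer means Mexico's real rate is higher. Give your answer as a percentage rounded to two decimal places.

-5.81%

Colombia: (1 + 0.0720)/(1 + 0.0193) − 1 = 5.1702%
Mexico: (1 + 0.1166)/(1 + 0.0061) − 1 = 10.9830%
Differential = 5.1702% − 10.9830% = -5.8128% → -5.81%.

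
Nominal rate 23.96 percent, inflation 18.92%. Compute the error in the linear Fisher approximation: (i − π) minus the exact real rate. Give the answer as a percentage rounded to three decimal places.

0.802%

Approximate: r ≈ 23.960% − 18.920% = 5.0400%
Exact: (1 + 0.2396)/(1 + 0.1892) − 1 = 4.2381%
Error = 5.0400% − 4.2381% = 0.8019% → 0.802%.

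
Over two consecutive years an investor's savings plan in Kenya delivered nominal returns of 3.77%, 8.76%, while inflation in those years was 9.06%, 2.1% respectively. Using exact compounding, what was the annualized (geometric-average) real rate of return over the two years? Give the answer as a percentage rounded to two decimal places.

Compound the nominal returns: 1.0377 × 1.0876 = 1.12860252.
Compound inflation: 1.0906 × 1.0210 = 1.11350260.
Deflate: 1.12860252 / 1.11350260 = 1.01356074.
Annualized real rate = 1.01356074^(1/2) − 1 = 0.6758% → 0.68%.

0.68%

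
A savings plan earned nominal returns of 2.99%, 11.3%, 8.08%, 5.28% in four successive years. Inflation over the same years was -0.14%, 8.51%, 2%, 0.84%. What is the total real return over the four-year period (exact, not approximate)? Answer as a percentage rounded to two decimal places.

Compound the nominal returns: 1.0299 × 1.1130 × 1.0808 × 1.0528 = 1.304312.
Compound inflation: 0.9986 × 1.0851 × 1.0200 × 1.0084 = 1.114537.
Deflate: 1.304312 / 1.114537 = 1.170273.
Total real return = 1.170273 − 1 → 17.03%.

17.03%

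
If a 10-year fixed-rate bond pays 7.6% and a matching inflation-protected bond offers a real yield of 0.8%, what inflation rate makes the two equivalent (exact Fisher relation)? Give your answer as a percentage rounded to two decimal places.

6.75%

(1 + π) = (1 + i)/(1 + r) = 1.07600 / 1.00800 = 1.067460
Break-even inflation = 1.067460 − 1 → 6.75%.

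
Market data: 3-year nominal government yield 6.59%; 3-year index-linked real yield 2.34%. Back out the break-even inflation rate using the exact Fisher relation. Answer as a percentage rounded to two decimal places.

(1 + π) = (1 + i)/(1 + r) = 1.06590 / 1.02340 = 1.041528
Break-even inflation = 1.041528 − 1 → 4.15%.

4.15%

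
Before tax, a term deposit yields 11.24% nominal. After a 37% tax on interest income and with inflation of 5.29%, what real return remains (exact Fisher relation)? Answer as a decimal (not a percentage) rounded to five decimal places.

After-tax nominal return = 11.24% × (1 − 0.37) = 7.0812%.
1 + r = 1.070812 / 1.05290 = 1.017012
After-tax real rate = 1.017012 − 1 → 0.01701.

0.01701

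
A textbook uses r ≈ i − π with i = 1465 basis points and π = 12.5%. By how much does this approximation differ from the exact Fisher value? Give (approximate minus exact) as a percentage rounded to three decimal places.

Approximate: r ≈ 14.650% − 12.500% = 2.1500%
Exact: (1 + 0.1465)/(1 + 0.1250) − 1 = 1.9111%
Error = 2.1500% − 1.9111% = 0.2389% → 0.239%.

0.239%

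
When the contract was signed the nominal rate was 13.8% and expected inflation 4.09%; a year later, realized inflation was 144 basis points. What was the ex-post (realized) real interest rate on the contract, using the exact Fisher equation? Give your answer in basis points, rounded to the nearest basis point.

1218 basis points

Ex-post: (1 + 0.1380)/(1 + 0.0144) − 1 = 12.1845%
So the realized real rate is 1218 basis points.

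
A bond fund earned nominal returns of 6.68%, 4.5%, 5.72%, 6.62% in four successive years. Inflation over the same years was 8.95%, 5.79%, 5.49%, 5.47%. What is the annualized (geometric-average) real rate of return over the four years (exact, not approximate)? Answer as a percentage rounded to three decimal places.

Nominal growth factor = 1.0668 × 1.0450 × 1.0572 × 1.0662 = 1.25659443
Price-level growth factor = 1.0895 × 1.0579 × 1.0549 × 1.0547 = 1.28236628
Real growth factor = 1.25659443 / 1.28236628 = 0.97990289
Annualized real rate = 0.97990289^(1/4) − 1 = -0.5063% → -0.506%.

-0.506%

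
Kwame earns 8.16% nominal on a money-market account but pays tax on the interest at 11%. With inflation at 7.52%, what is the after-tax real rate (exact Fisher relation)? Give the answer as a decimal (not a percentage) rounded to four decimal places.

After-tax nominal return = 8.16% × (1 − 0.11) = 7.2624%.
1 + r = 1.072624 / 1.07520 = 0.997604
After-tax real rate = 0.997604 − 1 → -0.0024.

-0.0024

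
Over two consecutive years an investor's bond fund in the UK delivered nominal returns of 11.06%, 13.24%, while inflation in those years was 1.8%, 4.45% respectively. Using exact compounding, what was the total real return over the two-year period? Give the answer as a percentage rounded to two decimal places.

18.28%

Nominal growth factor = 1.1106 × 1.1324 = 1.257643
Price-level growth factor = 1.0180 × 1.0445 = 1.063301
Real growth factor = 1.257643 / 1.063301 = 1.182773
Total real return = 1.182773 − 1 → 18.28%.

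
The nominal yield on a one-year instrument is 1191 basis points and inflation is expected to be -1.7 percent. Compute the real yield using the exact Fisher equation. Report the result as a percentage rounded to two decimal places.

13.85%

1 + r = 1.11910 / 0.98300 = 1.138454
r = 1.138454 − 1 = 13.8454%, i.e. 13.85%.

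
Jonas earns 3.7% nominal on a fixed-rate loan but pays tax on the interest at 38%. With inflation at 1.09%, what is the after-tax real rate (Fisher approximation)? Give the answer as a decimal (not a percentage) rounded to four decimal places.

After-tax nominal return = 3.7% × (1 − 0.38) = 2.2940%.
r ≈ 2.2940% − 1.09% → 0.0120.

0.0120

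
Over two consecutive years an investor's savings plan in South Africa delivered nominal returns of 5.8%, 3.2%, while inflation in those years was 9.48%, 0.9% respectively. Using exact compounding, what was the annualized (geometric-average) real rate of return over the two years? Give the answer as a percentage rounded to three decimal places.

Nominal growth factor = 1.0580 × 1.0320 = 1.09185600
Price-level growth factor = 1.0948 × 1.0090 = 1.10465320
Real growth factor = 1.09185600 / 1.10465320 = 0.98841519
Annualized real rate = 0.98841519^(1/2) − 1 = -0.5809% → -0.581%.

-0.581%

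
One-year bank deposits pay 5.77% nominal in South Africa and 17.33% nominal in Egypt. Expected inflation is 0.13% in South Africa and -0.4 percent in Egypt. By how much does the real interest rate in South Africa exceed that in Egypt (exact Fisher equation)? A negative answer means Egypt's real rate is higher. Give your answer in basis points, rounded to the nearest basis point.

-1217 basis points

South Africa: (1 + 0.0577)/(1 + 0.0013) − 1 = 5.6327%
Egypt: (1 + 0.1733)/(1 − 0.0040) − 1 = 17.8012%
Differential = 5.6327% − 17.8012% = -12.1685% → -1217 basis points.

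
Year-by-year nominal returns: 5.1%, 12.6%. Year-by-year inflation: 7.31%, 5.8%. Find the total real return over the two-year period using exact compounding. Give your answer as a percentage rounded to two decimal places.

4.24%

Compound the nominal returns: 1.0510 × 1.1260 = 1.183426.
Compound inflation: 1.0731 × 1.0580 = 1.135340.
Deflate: 1.183426 / 1.135340 = 1.042354.
Total real return = 1.042354 − 1 → 4.24%.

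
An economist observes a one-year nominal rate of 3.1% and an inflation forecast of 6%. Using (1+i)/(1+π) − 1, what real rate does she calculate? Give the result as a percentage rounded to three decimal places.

-2.736%

By the Fisher equation, 1 + r = (1 + i)/(1 + π).
1 + r = 1.03100 / 1.06000 = 0.972642
r = 0.972642 − 1 = -2.7358%, i.e. -2.736%.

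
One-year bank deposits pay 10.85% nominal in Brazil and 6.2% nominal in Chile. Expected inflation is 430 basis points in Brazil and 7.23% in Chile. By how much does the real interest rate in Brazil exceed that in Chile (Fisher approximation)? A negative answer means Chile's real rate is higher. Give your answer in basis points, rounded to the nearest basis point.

758 basis points

Brazil: 10.85% − 4.3% = 6.550%
Chile: 6.2% − 7.23% = -1.030%
Differential = 7.580% → 758 basis points.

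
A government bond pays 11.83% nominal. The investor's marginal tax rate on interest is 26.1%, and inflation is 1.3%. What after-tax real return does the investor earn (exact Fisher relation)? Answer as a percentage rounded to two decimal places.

After-tax nominal return = 11.83% × (1 − 0.261) = 8.74237%.
1 + r = 1.0874237 / 1.01300 = 1.073469
After-tax real rate = 1.073469 − 1 → 7.35%.

7.35%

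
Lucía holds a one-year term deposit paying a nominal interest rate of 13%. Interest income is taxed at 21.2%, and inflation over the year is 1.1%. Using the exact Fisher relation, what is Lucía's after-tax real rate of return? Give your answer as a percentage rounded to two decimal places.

After-tax nominal return = 13% × (1 − 0.212) = 10.2440%.
1 + r = 1.10244 / 1.01100 = 1.090445
After-tax real rate = 1.090445 − 1 → 9.04%.

9.04%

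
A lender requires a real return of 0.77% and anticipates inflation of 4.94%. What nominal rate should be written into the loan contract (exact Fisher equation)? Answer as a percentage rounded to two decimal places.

(1 + i) = (1 + r)(1 + π) = 1.00770 × 1.04940 = 1.05748038
i = 1.05748038 − 1, so the required nominal rate is 5.75%.

5.75%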